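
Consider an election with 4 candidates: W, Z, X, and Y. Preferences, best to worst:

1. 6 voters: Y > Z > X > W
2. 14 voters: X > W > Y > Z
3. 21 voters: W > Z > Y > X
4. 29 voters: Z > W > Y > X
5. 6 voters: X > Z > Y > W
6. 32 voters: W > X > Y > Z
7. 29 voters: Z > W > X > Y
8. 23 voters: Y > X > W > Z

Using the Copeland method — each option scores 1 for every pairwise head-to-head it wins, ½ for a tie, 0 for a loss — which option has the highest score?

W: beats Z, X, and Y → score 3.
Z: beats X and Y; loses to W → score 2.
X: beats Y; loses to W and Z → score 1.
Y: loses to W, Z, and X → score 0.
W has the best pairwise record.

W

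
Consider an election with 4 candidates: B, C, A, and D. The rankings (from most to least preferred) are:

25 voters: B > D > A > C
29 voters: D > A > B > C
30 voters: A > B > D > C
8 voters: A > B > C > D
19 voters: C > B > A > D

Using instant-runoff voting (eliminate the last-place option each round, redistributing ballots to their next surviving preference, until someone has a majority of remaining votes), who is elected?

Round 1: B 25, C 19, A 38, D 29. Eliminate C.
Round 2: B 44, A 38, D 29. Eliminate D.
Round 3: B 44, A 67. A has a majority.

A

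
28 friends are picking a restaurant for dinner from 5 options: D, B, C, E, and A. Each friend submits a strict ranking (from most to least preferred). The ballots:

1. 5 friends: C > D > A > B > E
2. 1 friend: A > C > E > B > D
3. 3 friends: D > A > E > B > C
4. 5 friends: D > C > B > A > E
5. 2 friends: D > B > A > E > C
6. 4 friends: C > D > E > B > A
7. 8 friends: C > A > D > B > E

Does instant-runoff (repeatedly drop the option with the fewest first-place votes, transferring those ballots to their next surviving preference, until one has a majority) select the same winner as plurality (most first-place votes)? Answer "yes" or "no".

Instant-runoff — R1 D 10, B 0, C 17, E 0, A 1 (C winner). Winner: C.
Plurality — first-place votes: D 10, B 0, C 17, E 0, A 1. Winner: C.
The two methods agree.

yes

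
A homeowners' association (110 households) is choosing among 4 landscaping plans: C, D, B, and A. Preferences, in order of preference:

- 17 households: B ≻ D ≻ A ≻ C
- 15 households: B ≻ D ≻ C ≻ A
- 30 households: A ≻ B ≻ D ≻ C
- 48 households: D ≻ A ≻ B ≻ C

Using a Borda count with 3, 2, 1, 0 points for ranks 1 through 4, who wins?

D

C: 17·0 + 15·1 + 30·0 + 48·0 = 15
D: 17·2 + 15·2 + 30·1 + 48·3 = 238
B: 17·3 + 15·3 + 30·2 + 48·1 = 204
A: 17·1 + 15·0 + 30·3 + 48·2 = 203
D has the highest Borda score (238).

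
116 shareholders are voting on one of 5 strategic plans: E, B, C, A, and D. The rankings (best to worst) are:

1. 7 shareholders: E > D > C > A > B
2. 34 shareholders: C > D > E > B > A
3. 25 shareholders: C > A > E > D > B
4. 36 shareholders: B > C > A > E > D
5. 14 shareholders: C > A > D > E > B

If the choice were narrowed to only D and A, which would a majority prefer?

Voters preferring D to A: 41; preferring A to D: 75.
A wins the head-to-head.

A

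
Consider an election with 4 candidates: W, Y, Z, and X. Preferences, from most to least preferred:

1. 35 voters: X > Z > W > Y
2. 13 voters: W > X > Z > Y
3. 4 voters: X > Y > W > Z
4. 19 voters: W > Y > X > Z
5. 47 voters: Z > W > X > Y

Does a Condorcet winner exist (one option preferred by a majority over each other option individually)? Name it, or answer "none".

none

Checking pairwise contests:
Z beats W 82–36.
W beats Y 114–4.
X beats Z 71–47.
W beats X 79–39.
Every option loses at least one head-to-head, so there is no Condorcet winner.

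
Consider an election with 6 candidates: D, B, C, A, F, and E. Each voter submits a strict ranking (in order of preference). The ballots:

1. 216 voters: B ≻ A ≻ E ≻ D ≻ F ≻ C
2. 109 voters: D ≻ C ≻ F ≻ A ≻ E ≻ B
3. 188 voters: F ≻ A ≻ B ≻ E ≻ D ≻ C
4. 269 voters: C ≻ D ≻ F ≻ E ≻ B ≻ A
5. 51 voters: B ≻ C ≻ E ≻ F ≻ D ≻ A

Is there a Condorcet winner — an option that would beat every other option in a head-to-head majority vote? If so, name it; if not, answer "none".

none

Checking pairwise contests:
B beats D 455–378.
F beats B 566–267.
D beats C 513–320.
D beats A 429–404.
D beats F 594–239.
B beats E 455–378.
Every option loses at least one head-to-head, so there is no Condorcet winner.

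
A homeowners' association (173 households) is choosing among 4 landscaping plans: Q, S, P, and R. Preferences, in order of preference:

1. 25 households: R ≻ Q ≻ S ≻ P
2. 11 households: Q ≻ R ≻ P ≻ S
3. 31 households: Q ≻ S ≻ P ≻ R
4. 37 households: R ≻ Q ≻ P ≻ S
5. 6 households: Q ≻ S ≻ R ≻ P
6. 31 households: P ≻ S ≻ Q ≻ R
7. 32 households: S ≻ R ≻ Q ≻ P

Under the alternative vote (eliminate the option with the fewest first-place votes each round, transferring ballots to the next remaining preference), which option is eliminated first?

P

Round 1: Q 48, S 32, P 31, R 62. Eliminate P.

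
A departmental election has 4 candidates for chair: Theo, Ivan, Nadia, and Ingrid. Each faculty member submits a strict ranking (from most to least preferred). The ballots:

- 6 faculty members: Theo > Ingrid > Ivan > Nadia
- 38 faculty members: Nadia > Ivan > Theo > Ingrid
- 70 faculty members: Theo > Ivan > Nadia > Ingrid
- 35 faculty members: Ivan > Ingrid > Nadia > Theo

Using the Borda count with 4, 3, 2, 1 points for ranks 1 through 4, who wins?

Ivan

Theo: 6·4 + 38·2 + 70·4 + 35·1 = 415
Ivan: 6·2 + 38·3 + 70·3 + 35·4 = 476
Nadia: 6·1 + 38·4 + 70·2 + 35·2 = 368
Ingrid: 6·3 + 38·1 + 70·1 + 35·3 = 231
Ivan has the highest Borda score (476).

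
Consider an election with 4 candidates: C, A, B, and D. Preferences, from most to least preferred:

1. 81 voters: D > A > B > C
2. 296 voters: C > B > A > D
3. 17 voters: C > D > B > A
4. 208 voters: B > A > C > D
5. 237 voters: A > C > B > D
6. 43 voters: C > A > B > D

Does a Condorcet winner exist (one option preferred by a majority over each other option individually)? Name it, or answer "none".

none

Checking pairwise contests:
A beats C 526–356.
B beats A 521–361.
C beats B 593–289.
C beats D 801–81.
Every option loses at least one head-to-head, so there is no Condorcet winner.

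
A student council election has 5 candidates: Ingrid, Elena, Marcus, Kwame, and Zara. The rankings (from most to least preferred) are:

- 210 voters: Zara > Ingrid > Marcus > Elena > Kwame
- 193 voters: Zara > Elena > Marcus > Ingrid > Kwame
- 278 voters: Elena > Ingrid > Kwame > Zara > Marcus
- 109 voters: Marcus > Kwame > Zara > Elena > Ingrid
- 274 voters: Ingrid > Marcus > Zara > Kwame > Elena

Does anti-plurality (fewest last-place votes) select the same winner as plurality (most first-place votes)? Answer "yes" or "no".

yes

Anti-plurality — last-place votes: Ingrid 109, Elena 274, Marcus 278, Kwame 403, Zara 0. Winner: Zara.
Plurality — first-place votes: Ingrid 274, Elena 278, Marcus 109, Kwame 0, Zara 403. Winner: Zara.
The two methods agree.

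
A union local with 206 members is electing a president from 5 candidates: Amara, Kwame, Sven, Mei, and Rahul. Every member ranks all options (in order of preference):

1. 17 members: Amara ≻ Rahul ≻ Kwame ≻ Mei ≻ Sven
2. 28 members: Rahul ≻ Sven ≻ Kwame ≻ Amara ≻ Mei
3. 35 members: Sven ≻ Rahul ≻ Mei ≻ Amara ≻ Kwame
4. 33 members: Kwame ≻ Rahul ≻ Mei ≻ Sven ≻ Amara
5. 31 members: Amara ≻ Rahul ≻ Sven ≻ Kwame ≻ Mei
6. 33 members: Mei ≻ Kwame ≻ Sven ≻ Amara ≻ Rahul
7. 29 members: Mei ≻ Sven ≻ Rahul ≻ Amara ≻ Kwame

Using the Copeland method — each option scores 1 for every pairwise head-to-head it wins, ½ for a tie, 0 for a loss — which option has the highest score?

Rahul

Amara: beats Kwame; loses to Sven, Mei, and Rahul → score 1.
Kwame: beats Mei; loses to Amara, Sven, and Rahul → score 1.
Sven: beats Amara and Kwame; loses to Mei and Rahul → score 2.
Mei: beats Amara and Sven; loses to Kwame and Rahul → score 2.
Rahul: beats Amara, Kwame, Sven, and Mei → score 4.
Rahul has the best pairwise record.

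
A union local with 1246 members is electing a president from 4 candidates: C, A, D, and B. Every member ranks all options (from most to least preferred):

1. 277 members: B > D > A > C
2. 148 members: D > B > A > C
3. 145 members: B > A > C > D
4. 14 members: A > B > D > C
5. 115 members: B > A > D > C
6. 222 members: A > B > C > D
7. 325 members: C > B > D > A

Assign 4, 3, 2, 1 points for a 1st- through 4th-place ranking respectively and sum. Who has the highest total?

B

C: 277·1 + 148·1 + 145·2 + 14·1 + 115·1 + 222·2 + 325·4 = 2588
A: 277·2 + 148·2 + 145·3 + 14·4 + 115·3 + 222·4 + 325·1 = 2899
D: 277·3 + 148·4 + 145·1 + 14·2 + 115·2 + 222·1 + 325·2 = 2698
B: 277·4 + 148·3 + 145·4 + 14·3 + 115·4 + 222·3 + 325·3 = 4275
B has the highest Borda score (4275).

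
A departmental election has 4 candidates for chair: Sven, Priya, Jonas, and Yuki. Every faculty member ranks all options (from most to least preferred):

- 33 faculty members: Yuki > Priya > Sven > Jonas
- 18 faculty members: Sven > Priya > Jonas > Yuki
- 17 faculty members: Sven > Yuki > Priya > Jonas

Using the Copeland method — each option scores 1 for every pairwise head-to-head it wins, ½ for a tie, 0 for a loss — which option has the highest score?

Sven: beats Priya, Jonas, and Yuki → score 3.
Priya: beats Jonas; loses to Sven and Yuki → score 1.
Jonas: loses to Sven, Priya, and Yuki → score 0.
Yuki: beats Priya and Jonas; loses to Sven → score 2.
Sven has the best pairwise record.

Sven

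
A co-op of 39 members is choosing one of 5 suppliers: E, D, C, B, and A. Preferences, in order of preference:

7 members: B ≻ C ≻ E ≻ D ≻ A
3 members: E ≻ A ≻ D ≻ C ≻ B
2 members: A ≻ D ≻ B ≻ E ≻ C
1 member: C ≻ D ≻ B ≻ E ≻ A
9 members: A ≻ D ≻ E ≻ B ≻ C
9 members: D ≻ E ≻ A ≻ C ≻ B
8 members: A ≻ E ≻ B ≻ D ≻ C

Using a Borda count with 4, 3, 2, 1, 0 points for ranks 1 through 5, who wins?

A

E: 7·2 + 3·4 + 2·1 + 1·1 + 9·2 + 9·3 + 8·3 = 98
D: 7·1 + 3·2 + 2·3 + 1·3 + 9·3 + 9·4 + 8·1 = 93
C: 7·3 + 3·1 + 2·0 + 1·4 + 9·0 + 9·1 + 8·0 = 37
B: 7·4 + 3·0 + 2·2 + 1·2 + 9·1 + 9·0 + 8·2 = 59
A: 7·0 + 3·3 + 2·4 + 1·0 + 9·4 + 9·2 + 8·4 = 103
A has the highest Borda score (103).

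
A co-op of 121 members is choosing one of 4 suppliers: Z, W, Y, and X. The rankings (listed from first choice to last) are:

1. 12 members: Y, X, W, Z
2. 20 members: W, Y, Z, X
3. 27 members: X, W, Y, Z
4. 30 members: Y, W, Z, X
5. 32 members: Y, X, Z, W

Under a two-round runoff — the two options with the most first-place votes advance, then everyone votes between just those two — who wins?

Round 1 first-place votes: Z 0, W 20, Y 74, X 27.
Y and X advance.
Runoff: Y is preferred to X by 94 voters; X by 27.
Y wins the runoff.

Y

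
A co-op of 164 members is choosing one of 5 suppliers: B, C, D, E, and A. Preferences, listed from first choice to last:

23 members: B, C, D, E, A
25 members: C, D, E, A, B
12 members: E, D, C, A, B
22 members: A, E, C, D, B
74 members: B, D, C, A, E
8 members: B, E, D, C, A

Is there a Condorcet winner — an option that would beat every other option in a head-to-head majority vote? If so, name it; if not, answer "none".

B vs C: 105–59 for B.
B vs D: 105–59 for B.
B vs E: 105–59 for B.
B vs A: 105–59 for B.
B beats every other option head-to-head.

B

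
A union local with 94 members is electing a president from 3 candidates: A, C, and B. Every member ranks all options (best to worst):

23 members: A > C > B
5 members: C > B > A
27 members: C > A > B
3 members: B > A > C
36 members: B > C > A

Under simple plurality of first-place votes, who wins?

B

First-place votes: A 23, C 32, B 39.
B has the most first-place votes.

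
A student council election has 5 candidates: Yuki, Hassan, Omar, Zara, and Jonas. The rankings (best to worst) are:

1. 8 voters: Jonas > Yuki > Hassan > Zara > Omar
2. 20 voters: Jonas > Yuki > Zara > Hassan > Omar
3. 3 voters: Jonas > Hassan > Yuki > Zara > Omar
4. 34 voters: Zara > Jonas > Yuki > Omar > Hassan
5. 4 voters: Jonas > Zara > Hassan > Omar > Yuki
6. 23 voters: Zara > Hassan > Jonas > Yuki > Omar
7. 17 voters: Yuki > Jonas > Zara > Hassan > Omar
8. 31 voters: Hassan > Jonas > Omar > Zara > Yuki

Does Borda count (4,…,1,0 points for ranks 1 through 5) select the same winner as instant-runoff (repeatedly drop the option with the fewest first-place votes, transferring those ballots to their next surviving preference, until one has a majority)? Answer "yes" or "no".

Borda — scores: Yuki 249, Hassan 263, Omar 100, Zara 356, Jonas 432. Winner: Jonas.
Instant-runoff — R1 Yuki 17, Hassan 31, Omar 0, Zara 57, Jonas 35 (Omar out); R2 Yuki 17, Hassan 31, Zara 57, Jonas 35 (Yuki out); R3 Hassan 31, Zara 57, Jonas 52 (Hassan out); R4 Zara 57, Jonas 83 (Jonas winner). Winner: Jonas.
The two methods agree.

yes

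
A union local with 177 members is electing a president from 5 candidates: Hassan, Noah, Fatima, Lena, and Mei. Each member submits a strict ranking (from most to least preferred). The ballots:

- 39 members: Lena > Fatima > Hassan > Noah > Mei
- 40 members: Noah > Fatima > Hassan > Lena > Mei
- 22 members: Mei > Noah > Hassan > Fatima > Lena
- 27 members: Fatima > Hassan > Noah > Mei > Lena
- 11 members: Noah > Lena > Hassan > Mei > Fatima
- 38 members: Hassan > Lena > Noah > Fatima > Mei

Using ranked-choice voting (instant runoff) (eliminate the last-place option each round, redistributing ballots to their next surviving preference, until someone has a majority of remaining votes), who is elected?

Hassan

Round 1: Hassan 38, Noah 51, Fatima 27, Lena 39, Mei 22. Eliminate Mei.
Round 2: Hassan 38, Noah 73, Fatima 27, Lena 39. Eliminate Fatima.
Round 3: Hassan 65, Noah 73, Lena 39. Eliminate Lena.
Round 4: Hassan 104, Noah 73. Hassan has a majority.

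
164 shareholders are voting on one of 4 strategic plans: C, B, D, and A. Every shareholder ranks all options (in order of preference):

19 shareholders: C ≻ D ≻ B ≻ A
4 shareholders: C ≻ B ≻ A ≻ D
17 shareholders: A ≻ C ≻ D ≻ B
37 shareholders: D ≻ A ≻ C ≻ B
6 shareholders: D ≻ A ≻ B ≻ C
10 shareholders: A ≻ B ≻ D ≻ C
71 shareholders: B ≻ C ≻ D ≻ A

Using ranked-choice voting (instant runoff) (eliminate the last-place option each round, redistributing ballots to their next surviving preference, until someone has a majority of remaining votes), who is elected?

B

Round 1: C 23, B 71, D 43, A 27. Eliminate C.
Round 2: B 75, D 62, A 27. Eliminate A.
Round 3: B 85, D 79. B has a majority.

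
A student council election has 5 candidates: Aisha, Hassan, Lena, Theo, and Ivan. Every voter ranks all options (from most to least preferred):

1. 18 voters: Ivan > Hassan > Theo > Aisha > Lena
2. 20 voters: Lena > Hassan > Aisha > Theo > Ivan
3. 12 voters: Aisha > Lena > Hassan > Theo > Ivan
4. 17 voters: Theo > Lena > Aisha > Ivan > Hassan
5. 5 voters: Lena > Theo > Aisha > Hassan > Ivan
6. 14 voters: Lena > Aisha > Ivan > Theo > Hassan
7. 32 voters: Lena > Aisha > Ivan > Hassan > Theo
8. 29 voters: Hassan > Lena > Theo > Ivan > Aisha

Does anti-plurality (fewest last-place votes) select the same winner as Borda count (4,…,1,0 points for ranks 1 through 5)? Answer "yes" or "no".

Anti-plurality — last-place votes: Aisha 29, Hassan 31, Lena 18, Theo 32, Ivan 37. Winner: Lena.
Borda — scores: Aisha 288, Hassan 291, Lena 458, Theo 223, Ivan 210. Winner: Lena.
The two methods agree.

yes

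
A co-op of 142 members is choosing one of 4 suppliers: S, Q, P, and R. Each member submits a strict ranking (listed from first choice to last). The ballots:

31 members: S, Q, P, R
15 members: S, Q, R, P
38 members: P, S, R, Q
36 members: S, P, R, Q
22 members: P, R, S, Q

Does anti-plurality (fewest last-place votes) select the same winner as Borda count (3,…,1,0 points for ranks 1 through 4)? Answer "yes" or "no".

yes

Anti-plurality — last-place votes: S 0, Q 96, P 15, R 31. Winner: S.
Borda — scores: S 344, Q 92, P 283, R 133. Winner: S.
The two methods agree.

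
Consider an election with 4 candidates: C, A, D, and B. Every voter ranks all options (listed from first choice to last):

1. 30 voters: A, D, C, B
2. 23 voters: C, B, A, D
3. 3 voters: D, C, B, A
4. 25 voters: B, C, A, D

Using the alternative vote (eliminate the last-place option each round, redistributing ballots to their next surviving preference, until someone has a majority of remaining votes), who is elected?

Round 1: C 23, A 30, D 3, B 25. Eliminate D.
Round 2: C 26, A 30, B 25. Eliminate B.
Round 3: C 51, A 30. C has a majority.

C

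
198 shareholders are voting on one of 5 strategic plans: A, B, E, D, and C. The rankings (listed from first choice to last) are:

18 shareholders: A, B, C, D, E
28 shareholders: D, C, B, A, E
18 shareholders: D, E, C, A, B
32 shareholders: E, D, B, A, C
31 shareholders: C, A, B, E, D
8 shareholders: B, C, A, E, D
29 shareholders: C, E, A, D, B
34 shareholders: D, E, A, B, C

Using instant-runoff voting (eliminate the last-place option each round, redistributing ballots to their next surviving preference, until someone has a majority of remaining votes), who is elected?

D

Round 1: A 18, B 8, E 32, D 80, C 60. Eliminate B.
Round 2: A 18, E 32, D 80, C 68. Eliminate A.
Round 3: E 32, D 80, C 86. Eliminate E.
Round 4: D 112, C 86. D has a majority.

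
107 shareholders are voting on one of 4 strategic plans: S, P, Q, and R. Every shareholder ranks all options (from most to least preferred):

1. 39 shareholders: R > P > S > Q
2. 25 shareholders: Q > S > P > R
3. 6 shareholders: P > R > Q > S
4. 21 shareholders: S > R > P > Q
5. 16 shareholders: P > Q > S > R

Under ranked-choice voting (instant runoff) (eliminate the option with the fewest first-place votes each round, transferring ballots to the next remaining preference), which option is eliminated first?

S

Round 1: S 21, P 22, Q 25, R 39. Eliminate S.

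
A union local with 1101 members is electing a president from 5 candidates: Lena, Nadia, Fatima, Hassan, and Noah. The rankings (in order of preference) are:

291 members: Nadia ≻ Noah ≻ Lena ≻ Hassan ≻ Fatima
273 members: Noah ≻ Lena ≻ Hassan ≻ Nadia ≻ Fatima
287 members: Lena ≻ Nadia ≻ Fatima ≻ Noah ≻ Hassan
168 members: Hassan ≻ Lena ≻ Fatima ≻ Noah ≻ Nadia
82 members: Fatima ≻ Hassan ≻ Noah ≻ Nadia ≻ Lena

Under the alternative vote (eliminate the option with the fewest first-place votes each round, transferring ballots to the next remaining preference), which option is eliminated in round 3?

Round 1: Lena 287, Nadia 291, Fatima 82, Hassan 168, Noah 273. Eliminate Fatima.
Round 2: Lena 287, Nadia 291, Hassan 250, Noah 273. Eliminate Hassan.
Round 3: Lena 455, Nadia 291, Noah 355. Eliminate Nadia.

Nadia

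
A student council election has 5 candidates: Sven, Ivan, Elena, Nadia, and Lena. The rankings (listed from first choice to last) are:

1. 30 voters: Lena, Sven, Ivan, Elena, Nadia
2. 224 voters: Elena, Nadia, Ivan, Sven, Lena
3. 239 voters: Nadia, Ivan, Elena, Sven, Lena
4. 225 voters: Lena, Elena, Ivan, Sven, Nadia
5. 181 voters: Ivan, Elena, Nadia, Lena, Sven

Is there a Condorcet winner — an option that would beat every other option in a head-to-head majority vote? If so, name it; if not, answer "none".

Checking pairwise contests:
Ivan beats Sven 869–30.
Nadia beats Ivan 463–436.
Ivan beats Elena 450–449.
Elena beats Nadia 660–239.
Sven beats Lena 463–436.
Every option loses at least one head-to-head, so there is no Condorcet winner.

none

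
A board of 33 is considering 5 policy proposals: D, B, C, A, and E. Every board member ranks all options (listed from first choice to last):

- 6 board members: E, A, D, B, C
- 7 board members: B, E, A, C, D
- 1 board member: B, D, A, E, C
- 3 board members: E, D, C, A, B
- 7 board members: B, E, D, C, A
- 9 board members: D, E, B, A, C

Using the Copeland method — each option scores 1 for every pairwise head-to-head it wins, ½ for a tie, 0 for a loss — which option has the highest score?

E

D: beats B, C, and A; loses to E → score 3.
B: beats C and A; loses to D and E → score 2.
C: loses to D, B, A, and E → score 0.
A: beats C; loses to D, B, and E → score 1.
E: beats D, B, C, and A → score 4.
E has the best pairwise record.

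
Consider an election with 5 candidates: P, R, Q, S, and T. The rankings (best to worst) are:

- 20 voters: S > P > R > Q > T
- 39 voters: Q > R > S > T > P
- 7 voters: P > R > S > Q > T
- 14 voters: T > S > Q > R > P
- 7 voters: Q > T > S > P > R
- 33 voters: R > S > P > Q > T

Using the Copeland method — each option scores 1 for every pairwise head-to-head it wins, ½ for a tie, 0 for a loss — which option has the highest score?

R

P: ties Q and T; loses to R and S → score 1.
R: beats P, S, and T; ties Q → score 3.5.
Q: beats T; ties P and R; loses to S → score 2.
S: beats P, Q, and T; loses to R → score 3.
T: ties P; loses to R, Q, and S → score 0.5.
R has the best pairwise record.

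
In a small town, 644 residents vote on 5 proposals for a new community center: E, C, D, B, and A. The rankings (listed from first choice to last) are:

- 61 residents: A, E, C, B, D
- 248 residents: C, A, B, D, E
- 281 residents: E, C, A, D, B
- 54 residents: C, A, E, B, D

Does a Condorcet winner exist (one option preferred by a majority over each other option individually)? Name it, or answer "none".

none

Checking pairwise contests:
A beats E 363–281.
E beats C 342–302.
E beats D 396–248.
E beats B 396–248.
C beats A 583–61.
Every option loses at least one head-to-head, so there is no Condorcet winner.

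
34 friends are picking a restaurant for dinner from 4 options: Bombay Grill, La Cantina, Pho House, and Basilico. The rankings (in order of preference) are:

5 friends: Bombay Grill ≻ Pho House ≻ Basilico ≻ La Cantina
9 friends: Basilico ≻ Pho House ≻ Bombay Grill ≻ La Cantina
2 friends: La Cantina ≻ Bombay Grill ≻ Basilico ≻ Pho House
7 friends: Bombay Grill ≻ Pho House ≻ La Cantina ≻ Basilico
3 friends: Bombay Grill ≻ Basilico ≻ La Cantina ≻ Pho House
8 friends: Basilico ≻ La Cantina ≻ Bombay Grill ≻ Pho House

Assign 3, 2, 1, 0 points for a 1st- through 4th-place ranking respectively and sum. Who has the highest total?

Bombay Grill

Bombay Grill: 5·3 + 9·1 + 2·2 + 7·3 + 3·3 + 8·1 = 66
La Cantina: 5·0 + 9·0 + 2·3 + 7·1 + 3·1 + 8·2 = 32
Pho House: 5·2 + 9·2 + 2·0 + 7·2 + 3·0 + 8·0 = 42
Basilico: 5·1 + 9·3 + 2·1 + 7·0 + 3·2 + 8·3 = 64
Bombay Grill has the highest Borda score (66).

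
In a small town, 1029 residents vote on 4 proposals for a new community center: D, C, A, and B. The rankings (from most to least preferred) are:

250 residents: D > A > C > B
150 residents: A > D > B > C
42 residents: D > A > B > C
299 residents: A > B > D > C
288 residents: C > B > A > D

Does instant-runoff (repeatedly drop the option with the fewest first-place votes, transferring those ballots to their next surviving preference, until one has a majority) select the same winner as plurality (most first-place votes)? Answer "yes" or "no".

Instant-runoff — R1 D 292, C 288, A 449, B 0 (B out); R2 D 292, C 288, A 449 (C out); R3 D 292, A 737 (A winner). Winner: A.
Plurality — first-place votes: D 292, C 288, A 449, B 0. Winner: A.
The two methods agree.

yes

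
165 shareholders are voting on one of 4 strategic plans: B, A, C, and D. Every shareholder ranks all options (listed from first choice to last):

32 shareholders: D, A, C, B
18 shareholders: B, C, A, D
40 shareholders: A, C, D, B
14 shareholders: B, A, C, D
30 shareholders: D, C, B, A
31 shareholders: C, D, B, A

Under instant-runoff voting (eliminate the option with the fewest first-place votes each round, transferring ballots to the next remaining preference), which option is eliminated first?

Round 1: B 32, A 40, C 31, D 62. Eliminate C.

C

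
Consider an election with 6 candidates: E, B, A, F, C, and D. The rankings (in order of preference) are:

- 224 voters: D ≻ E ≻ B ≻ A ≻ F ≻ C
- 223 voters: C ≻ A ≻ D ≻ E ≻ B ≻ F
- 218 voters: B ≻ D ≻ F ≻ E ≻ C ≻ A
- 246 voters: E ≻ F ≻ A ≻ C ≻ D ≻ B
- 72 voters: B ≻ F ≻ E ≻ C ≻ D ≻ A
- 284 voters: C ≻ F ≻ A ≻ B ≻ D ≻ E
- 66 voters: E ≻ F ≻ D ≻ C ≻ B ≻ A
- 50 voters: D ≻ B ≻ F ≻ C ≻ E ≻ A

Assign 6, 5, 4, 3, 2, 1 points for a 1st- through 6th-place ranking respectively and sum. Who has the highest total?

E: 224·5 + 223·3 + 218·3 + 246·6 + 72·4 + 284·1 + 66·6 + 50·2 = 4987
B: 224·4 + 223·2 + 218·6 + 246·1 + 72·6 + 284·3 + 66·2 + 50·5 = 4562
A: 224·3 + 223·5 + 218·1 + 246·4 + 72·1 + 284·4 + 66·1 + 50·1 = 4313
F: 224·2 + 223·1 + 218·4 + 246·5 + 72·5 + 284·5 + 66·5 + 50·4 = 5083
C: 224·1 + 223·6 + 218·2 + 246·3 + 72·3 + 284·6 + 66·3 + 50·3 = 5004
D: 224·6 + 223·4 + 218·5 + 246·2 + 72·2 + 284·2 + 66·4 + 50·6 = 5094
D has the highest Borda score (5094).

D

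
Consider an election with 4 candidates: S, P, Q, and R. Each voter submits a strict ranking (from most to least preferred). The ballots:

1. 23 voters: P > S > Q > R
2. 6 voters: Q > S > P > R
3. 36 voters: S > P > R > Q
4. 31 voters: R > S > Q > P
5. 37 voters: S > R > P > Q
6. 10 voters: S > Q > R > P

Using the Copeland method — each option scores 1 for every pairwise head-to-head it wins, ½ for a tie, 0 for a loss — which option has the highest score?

S

S: beats P, Q, and R → score 3.
P: beats Q; loses to S and R → score 1.
Q: loses to S, P, and R → score 0.
R: beats P and Q; loses to S → score 2.
S has the best pairwise record.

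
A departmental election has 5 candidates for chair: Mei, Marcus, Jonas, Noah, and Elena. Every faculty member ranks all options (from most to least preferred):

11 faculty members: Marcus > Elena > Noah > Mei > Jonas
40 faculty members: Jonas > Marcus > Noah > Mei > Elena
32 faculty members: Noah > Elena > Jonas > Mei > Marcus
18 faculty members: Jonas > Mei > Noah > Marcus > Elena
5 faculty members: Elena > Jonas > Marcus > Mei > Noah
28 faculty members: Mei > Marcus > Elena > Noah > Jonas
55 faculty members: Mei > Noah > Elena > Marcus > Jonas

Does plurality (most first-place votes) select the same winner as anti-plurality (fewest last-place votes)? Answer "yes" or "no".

yes

Plurality — first-place votes: Mei 83, Marcus 11, Jonas 58, Noah 32, Elena 5. Winner: Mei.
Anti-plurality — last-place votes: Mei 0, Marcus 32, Jonas 94, Noah 5, Elena 58. Winner: Mei.
The two methods agree.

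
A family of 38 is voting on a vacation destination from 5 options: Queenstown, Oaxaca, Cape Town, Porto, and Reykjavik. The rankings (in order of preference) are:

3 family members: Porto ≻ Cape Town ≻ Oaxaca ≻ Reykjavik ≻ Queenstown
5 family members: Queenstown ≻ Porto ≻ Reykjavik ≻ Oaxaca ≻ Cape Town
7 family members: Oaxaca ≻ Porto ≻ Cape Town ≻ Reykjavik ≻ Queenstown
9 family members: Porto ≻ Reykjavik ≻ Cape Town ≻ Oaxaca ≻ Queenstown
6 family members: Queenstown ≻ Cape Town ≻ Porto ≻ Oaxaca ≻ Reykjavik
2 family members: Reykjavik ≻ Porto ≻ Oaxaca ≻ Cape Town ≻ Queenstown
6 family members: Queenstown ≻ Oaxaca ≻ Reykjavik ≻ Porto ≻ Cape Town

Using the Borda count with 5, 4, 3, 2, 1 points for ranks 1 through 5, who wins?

Porto

Queenstown: 3·1 + 5·5 + 7·1 + 9·1 + 6·5 + 2·1 + 6·5 = 106
Oaxaca: 3·3 + 5·2 + 7·5 + 9·2 + 6·2 + 2·3 + 6·4 = 114
Cape Town: 3·4 + 5·1 + 7·3 + 9·3 + 6·4 + 2·2 + 6·1 = 99
Porto: 3·5 + 5·4 + 7·4 + 9·5 + 6·3 + 2·4 + 6·2 = 146
Reykjavik: 3·2 + 5·3 + 7·2 + 9·4 + 6·1 + 2·5 + 6·3 = 105
Porto has the highest Borda score (146).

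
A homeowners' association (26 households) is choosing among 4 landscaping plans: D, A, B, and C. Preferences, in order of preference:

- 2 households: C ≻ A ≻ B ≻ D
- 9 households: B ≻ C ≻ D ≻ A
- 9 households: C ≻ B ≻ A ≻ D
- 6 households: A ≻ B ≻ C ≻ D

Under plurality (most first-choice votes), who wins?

C

First-place votes: D 0, A 6, B 9, C 11.
C has the most first-place votes.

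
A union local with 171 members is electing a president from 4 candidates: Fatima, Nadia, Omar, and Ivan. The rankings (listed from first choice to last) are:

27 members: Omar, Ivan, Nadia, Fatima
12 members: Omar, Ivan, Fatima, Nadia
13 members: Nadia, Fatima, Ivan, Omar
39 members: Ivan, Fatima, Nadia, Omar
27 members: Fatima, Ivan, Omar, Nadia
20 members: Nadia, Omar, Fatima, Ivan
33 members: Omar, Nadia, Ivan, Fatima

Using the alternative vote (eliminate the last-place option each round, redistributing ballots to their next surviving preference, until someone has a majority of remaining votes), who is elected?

Omar

Round 1: Fatima 27, Nadia 33, Omar 72, Ivan 39. Eliminate Fatima.
Round 2: Nadia 33, Omar 72, Ivan 66. Eliminate Nadia.
Round 3: Omar 92, Ivan 79. Omar has a majority.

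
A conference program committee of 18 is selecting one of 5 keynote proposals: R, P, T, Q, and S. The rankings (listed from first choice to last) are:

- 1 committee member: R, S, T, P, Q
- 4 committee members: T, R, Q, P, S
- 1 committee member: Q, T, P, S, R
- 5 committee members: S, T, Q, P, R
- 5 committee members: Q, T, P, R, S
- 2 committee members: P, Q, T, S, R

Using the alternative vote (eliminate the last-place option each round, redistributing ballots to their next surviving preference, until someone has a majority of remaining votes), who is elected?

Round 1: R 1, P 2, T 4, Q 6, S 5. Eliminate R.
Round 2: P 2, T 4, Q 6, S 6. Eliminate P.
Round 3: T 4, Q 8, S 6. Eliminate T.
Round 4: Q 12, S 6. Q has a majority.

Q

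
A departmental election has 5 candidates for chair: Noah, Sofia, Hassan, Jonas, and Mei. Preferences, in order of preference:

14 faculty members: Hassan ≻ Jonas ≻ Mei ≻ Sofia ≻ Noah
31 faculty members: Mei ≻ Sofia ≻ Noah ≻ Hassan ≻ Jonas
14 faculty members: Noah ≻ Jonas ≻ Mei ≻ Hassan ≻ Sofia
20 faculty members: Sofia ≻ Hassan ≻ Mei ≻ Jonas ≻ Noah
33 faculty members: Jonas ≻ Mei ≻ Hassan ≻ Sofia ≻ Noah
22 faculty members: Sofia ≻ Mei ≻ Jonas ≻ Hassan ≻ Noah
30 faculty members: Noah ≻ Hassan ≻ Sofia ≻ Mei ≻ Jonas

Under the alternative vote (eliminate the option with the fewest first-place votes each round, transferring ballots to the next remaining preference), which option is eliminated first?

Round 1: Noah 44, Sofia 42, Hassan 14, Jonas 33, Mei 31. Eliminate Hassan.

Hassan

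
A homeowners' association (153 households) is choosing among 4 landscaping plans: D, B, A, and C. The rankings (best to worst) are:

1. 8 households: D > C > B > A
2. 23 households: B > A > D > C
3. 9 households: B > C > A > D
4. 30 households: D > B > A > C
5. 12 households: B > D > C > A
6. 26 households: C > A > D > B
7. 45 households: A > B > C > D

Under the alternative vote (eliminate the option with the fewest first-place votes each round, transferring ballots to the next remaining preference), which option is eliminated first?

Round 1: D 38, B 44, A 45, C 26. Eliminate C.

C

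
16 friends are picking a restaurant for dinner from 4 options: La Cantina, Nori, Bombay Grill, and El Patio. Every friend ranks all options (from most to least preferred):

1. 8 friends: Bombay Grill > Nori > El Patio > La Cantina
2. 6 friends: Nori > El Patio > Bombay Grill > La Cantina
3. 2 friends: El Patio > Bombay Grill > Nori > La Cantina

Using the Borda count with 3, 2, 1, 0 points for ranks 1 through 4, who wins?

La Cantina: 8·0 + 6·0 + 2·0 = 0
Nori: 8·2 + 6·3 + 2·1 = 36
Bombay Grill: 8·3 + 6·1 + 2·2 = 34
El Patio: 8·1 + 6·2 + 2·3 = 26
Nori has the highest Borda score (36).

Nori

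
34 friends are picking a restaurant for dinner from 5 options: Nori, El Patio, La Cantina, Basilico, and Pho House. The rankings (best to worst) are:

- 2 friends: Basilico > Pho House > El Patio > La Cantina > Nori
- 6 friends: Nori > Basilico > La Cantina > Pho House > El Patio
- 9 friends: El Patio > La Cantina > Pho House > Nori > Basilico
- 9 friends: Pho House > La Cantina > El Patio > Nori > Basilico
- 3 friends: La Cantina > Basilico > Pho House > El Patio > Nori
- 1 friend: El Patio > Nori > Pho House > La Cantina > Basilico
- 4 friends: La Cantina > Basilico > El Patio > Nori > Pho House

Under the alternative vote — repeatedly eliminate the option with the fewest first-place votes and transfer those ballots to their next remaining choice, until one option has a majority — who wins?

La Cantina

Round 1: Nori 6, El Patio 10, La Cantina 7, Basilico 2, Pho House 9. Eliminate Basilico.
Round 2: Nori 6, El Patio 10, La Cantina 7, Pho House 11. Eliminate Nori.
Round 3: El Patio 10, La Cantina 13, Pho House 11. Eliminate El Patio.
Round 4: La Cantina 22, Pho House 12. La Cantina has a majority.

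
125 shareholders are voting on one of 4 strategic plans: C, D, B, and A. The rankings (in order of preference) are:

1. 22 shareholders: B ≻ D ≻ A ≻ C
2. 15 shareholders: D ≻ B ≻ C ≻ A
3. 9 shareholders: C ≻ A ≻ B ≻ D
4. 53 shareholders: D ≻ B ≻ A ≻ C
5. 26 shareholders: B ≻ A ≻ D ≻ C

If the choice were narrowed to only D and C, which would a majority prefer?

Voters preferring D to C: 116; preferring C to D: 9.
D wins the head-to-head.

D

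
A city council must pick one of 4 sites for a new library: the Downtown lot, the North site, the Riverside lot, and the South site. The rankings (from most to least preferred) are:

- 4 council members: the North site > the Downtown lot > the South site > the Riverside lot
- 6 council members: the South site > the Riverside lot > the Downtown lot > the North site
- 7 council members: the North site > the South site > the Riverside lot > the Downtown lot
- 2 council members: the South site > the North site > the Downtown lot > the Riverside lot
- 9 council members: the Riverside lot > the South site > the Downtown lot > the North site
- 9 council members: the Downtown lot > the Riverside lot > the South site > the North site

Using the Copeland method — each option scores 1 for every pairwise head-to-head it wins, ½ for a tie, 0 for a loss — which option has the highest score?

the Downtown lot: beats the North site; loses to the Riverside lot and the South site → score 1.
the North site: loses to the Downtown lot, the Riverside lot, and the South site → score 0.
the Riverside lot: beats the Downtown lot and the North site; loses to the South site → score 2.
the South site: beats the Downtown lot, the North site, and the Riverside lot → score 3.
the South site has the best pairwise record.

the South site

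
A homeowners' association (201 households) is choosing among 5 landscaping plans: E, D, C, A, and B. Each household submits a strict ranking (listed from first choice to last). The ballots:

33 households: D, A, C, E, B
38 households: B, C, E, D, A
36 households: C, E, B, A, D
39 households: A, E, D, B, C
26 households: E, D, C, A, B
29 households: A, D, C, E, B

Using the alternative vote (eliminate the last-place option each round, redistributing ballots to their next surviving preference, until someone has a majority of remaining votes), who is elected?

Round 1: E 26, D 33, C 36, A 68, B 38. Eliminate E.
Round 2: D 59, C 36, A 68, B 38. Eliminate C.
Round 3: D 59, A 68, B 74. Eliminate D.
Round 4: A 127, B 74. A has a majority.

A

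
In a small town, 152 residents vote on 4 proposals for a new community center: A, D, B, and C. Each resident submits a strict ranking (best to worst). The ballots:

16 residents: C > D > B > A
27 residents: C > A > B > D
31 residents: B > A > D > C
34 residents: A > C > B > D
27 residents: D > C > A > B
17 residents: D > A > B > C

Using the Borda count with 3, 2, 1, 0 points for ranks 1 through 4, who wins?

A

A: 16·0 + 27·2 + 31·2 + 34·3 + 27·1 + 17·2 = 279
D: 16·2 + 27·0 + 31·1 + 34·0 + 27·3 + 17·3 = 195
B: 16·1 + 27·1 + 31·3 + 34·1 + 27·0 + 17·1 = 187
C: 16·3 + 27·3 + 31·0 + 34·2 + 27·2 + 17·0 = 251
A has the highest Borda score (279).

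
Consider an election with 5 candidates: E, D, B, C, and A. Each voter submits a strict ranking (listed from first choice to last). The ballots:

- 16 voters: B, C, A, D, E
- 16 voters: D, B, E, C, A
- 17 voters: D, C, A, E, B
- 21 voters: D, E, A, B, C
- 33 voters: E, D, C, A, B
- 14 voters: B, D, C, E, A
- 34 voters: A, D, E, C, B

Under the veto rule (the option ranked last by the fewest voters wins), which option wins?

D

Last-place votes: E 16, D 0, B 84, C 21, A 30.
D is ranked last by the fewest voters, so D wins.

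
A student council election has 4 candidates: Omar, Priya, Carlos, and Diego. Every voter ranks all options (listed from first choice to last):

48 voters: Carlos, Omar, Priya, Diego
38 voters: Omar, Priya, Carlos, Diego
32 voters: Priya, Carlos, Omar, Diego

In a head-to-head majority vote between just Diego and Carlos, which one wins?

Voters preferring Diego to Carlos: 0; preferring Carlos to Diego: 118.
Carlos wins the head-to-head.

Carlos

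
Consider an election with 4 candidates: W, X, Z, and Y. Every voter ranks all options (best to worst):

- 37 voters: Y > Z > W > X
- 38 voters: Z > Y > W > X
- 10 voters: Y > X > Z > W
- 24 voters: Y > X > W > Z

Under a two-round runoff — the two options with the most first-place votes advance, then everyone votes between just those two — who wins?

Y

Round 1 first-place votes: W 0, X 0, Z 38, Y 71.
Y and Z advance.
Runoff: Y is preferred to Z by 71 voters; Z by 38.
Y wins the runoff.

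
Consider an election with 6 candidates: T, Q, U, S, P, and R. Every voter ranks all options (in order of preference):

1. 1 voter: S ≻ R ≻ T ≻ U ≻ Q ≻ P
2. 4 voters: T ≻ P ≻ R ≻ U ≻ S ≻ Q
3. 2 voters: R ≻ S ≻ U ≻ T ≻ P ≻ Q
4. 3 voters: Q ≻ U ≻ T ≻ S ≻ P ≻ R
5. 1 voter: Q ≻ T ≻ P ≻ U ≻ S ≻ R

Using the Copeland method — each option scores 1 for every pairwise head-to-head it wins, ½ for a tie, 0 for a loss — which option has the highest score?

T

T: beats Q, U, S, P, and R → score 5.
Q: loses to T, U, S, P, and R → score 0.
U: beats Q, S, and P; loses to T and R → score 3.
S: beats Q and P; loses to T, U, and R → score 2.
P: beats Q and R; loses to T, U, and S → score 2.
R: beats Q, U, and S; loses to T and P → score 3.
T has the best pairwise record.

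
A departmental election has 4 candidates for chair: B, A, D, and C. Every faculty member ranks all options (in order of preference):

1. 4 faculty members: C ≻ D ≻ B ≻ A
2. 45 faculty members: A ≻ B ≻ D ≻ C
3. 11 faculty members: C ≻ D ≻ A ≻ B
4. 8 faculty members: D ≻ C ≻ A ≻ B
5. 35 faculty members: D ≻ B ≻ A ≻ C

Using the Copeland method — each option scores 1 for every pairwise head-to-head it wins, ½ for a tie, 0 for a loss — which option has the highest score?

D

B: beats C; loses to A and D → score 1.
A: beats B and C; loses to D → score 2.
D: beats B, A, and C → score 3.
C: loses to B, A, and D → score 0.
D has the best pairwise record.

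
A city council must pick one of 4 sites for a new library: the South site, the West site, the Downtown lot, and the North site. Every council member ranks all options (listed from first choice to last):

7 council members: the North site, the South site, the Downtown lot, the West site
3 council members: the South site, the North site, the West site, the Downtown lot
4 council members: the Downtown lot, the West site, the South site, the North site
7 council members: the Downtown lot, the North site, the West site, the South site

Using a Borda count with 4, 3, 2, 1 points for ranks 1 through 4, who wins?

the South site: 7·3 + 3·4 + 4·2 + 7·1 = 48
the West site: 7·1 + 3·2 + 4·3 + 7·2 = 39
the Downtown lot: 7·2 + 3·1 + 4·4 + 7·4 = 61
the North site: 7·4 + 3·3 + 4·1 + 7·3 = 62
the North site has the highest Borda score (62).

the North site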